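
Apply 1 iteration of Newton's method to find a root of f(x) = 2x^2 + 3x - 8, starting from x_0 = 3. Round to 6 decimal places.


Newton's method: x_(n+1) = x_n - f(x_n)/f'(x_n)
f(x) = 2x^2 + 3x - 8
f'(x) = 4x + 3

Iteration 1:
  f(3.000000) = 19.000000
  f'(3.000000) = 15.000000
  x_1 = 3.000000 - (19.000000)/(15.000000) = 1.733333

x_1 = 1.733333


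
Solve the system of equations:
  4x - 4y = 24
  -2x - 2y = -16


Using Cramer's rule:
Determinant D = (4)(-2) - (-2)(-4) = -8 - 8 = -16
Dx = (24)(-2) - (-16)(-4) = -48 - 64 = -112
Dy = (4)(-16) - (-2)(24) = -64 + 48 = -16
x = Dx/D = -112/-16 = 7
y = Dy/D = -16/-16 = 1

x = 7, y = 1


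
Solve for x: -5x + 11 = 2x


Starting with: -5x + 11 = 2x
Move all x terms to left: (-5 - 2)x = 0 - 11
Simplify: -7x = -11
Divide both sides by -7: x = 11/7

x = 11/7


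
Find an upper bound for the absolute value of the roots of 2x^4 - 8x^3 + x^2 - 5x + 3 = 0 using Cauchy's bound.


Cauchy's bound: all roots r satisfy |r| <= 1 + max(|a_i/a_n|) for i = 0,...,n-1
where a_n is the leading coefficient.

Coefficients: [2, -8, 1, -5, 3]
Leading coefficient a_n = 2
Ratios |a_i/a_n|: 4, 1/2, 5/2, 3/2
Maximum ratio: 4
Cauchy's bound: |r| <= 1 + 4 = 5

Upper bound = 5


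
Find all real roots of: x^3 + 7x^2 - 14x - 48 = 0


Let p(x) = x^3 + 7x^2 - 14x - 48. By the rational root theorem (leading coefficient 1), any rational root is an integer divisor of 48: try ±1, ±2, ... in turn.
Test x = 1: value = -54 ≠ 0.
Test x = -1: value = -28 ≠ 0.
Test x = 2: value = -40 ≠ 0.
Test x = -2: value = 0 ✓, so (x + 2) is a factor.
Synthetic division by (x + 2): bring down 1; 1(-2) + 7 = 5; 5(-2) - 14 = -24; (-24)(-2) - 48 = 0 → quotient x^2 + 5x - 24, remainder 0.
Solve the quadratic x^2 + 5x - 24 = 0: discriminant = 5^2 - 4(1)(-24) = 25 + 96 = 121.
sqrt(121) = 11, so x = (-5 ± 11)/2: x = 3 or x = -8.

x = -8, x = -2, x = 3


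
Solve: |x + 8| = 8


An absolute value equation |expr| = 8 gives two cases:
Case 1: x + 8 = 8
  x = 0, so x = 0
Case 2: x + 8 = -8
  x = -16, so x = -16

x = -16, x = 0


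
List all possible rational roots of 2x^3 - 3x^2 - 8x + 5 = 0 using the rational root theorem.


Rational root theorem: possible roots are ±p/q where:
  p divides the constant term (5): p ∈ {1, 5}
  q divides the leading coefficient (2): q ∈ {1, 2}

All possible rational roots: -5, -5/2, -1, -1/2, 1/2, 1, 5/2, 5

-5, -5/2, -1, -1/2, 1/2, 1, 5/2, 5


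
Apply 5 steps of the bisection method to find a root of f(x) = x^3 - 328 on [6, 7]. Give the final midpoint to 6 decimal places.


f(x) = x^3 - 328
f(6) = -112 < 0
f(7) = 15 > 0

Step 1: midpoint = (6.000000 + 7.000000)/2 = 6.500000
  f(6.500000) = -53.375000
  f(mid) < 0, so root is in [6.500000, 7.000000]

Step 2: midpoint = (6.500000 + 7.000000)/2 = 6.750000
  f(6.750000) = -20.453125
  f(mid) < 0, so root is in [6.750000, 7.000000]

Step 3: midpoint = (6.750000 + 7.000000)/2 = 6.875000
  f(6.875000) = -3.048828
  f(mid) < 0, so root is in [6.875000, 7.000000]

Step 4: midpoint = (6.875000 + 7.000000)/2 = 6.937500
  f(6.937500) = 5.894287
  f(mid) > 0, so root is in [6.875000, 6.937500]

Step 5: midpoint = (6.875000 + 6.937500)/2 = 6.906250
  f(6.906250) = 1.402496
  f(mid) > 0, so root is in [6.875000, 6.906250]

midpoint = 6.906250


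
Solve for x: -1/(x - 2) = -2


Multiply both sides by (x - 2): -1 = -2(x - 2)
Distribute: -1 = -2x + 4
-2x = -1 - 4 = -5
x = 5/2

x = 5/2


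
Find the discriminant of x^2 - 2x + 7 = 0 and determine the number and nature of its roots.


For ax^2 + bx + c = 0, discriminant D = b^2 - 4ac
Here a = 1, b = -2, c = 7
D = (-2)^2 - 4(1)(7) = 4 - 28 = -24

D = -24 < 0
The equation has no real roots (2 complex conjugate roots).

Discriminant = -24, no real roots (2 complex conjugate roots)


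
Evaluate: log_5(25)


We need the exponent such that 5^? = 25
5^2 = 25
Therefore log_5(25) = 2

2


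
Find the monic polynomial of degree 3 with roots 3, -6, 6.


A monic polynomial with roots 3, -6, 6 is:
p(x) = (x - 3)(x + 6)(x - 6)
After multiplying by (x - 3): x - 3
After multiplying by (x + 6): x^2 + 3x - 18
After multiplying by (x - 6): x^3 - 3x^2 - 36x + 108

x^3 - 3x^2 - 36x + 108


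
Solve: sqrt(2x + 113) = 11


Square both sides: 2x + 113 = 11^2 = 121
2x = 121 - 113 = 8
x = 4
Check: sqrt(2*4 + 113) = sqrt(121) = 11 ✓

x = 4


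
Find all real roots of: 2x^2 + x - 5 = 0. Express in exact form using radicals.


Using the quadratic formula: x = (-b ± sqrt(b^2 - 4ac)) / (2a)
Here a = 2, b = 1, c = -5
Discriminant = b^2 - 4ac = 1^2 - 4(2)(-5) = 1 + 40 = 41
Since discriminant = 41 > 0, there are two real roots.
x = (-1 ± sqrt(41)) / 4
Numerically: x ≈ 1.3508 or x ≈ -1.8508

x = (-1 + sqrt(41)) / 4 or x = (-1 - sqrt(41)) / 4


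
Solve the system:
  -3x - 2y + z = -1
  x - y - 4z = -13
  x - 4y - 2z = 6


Using Cramer's rule. Expand each determinant along the first row.
D  = (-3)*[(-1)*(-2) - (-4)*(-4)] - (-2)*[1*(-2) - (-4)*1] + 1*[1*(-4) - (-1)*1]
  = (-3)*(-14) - (-2)*(2) + 1*(-3) = 43
Dx = (-1)*[(-1)*(-2) - (-4)*(-4)] - (-2)*[(-13)*(-2) - (-4)*6] + 1*[(-13)*(-4) - (-1)*6]
  = (-1)*(-14) - (-2)*(50) + 1*(58) = 172
Dy = (-3)*[(-13)*(-2) - (-4)*6] - (-1)*[1*(-2) - (-4)*1] + 1*[1*6 - (-13)*1]
  = (-3)*(50) - (-1)*(2) + 1*(19) = -129
Dz = (-3)*[(-1)*6 - (-13)*(-4)] - (-2)*[1*6 - (-13)*1] + (-1)*[1*(-4) - (-1)*1]
  = (-3)*(-58) - (-2)*(19) + (-1)*(-3) = 215
x = Dx/D = 172/43 = 4, y = Dy/D = -129/43 = -3, z = Dz/D = 215/43 = 5
Check eq1: (-3)(4) + (-2)(-3) + (1)(5) = -1 = -1 ✓
Check eq2: (1)(4) + (-1)(-3) + (-4)(5) = -13 = -13 ✓
Check eq3: (1)(4) + (-4)(-3) + (-2)(5) = 6 = 6 ✓

x = 4, y = -3, z = 5


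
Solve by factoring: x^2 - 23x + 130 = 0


We need two numbers that multiply to 130 and add to -23.
Those numbers are -13 and -10 (since (-13) * (-10) = 130 and (-13) + (-10) = -23).
So x^2 - 23x + 130 = (x - 13)(x - 10) = 0
Setting each factor to zero: x = 13 or x = 10

x = 10, x = 13


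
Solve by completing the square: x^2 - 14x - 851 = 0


Start: x^2 - 14x - 851 = 0
Move constant: x^2 - 14x = 851
Half of -14 is -7, squared is 49
Add 49 to both sides: x^2 - 14x + 49 = 900
(x - 7)^2 = 900
x - 7 = ±30
x = 7 + 30 = 37 or x = 7 - 30 = -23

x = -23, x = 37


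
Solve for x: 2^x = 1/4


Express both sides with the same base.
1/4 = 2^(-2)
Since the bases match: x = -2

x = -2


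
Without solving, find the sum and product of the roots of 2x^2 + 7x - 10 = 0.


By Vieta's formulas for ax^2 + bx + c = 0:
  Sum of roots = -b/a
  Product of roots = c/a

Here a = 2, b = 7, c = -10
Sum = -(7)/2 = -7/2
Product = -10/2 = -5

Sum = -7/2, Product = -5


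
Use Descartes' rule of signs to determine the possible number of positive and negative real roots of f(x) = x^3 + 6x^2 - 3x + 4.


Descartes' rule of signs:

For positive roots, count sign changes in f(x) = x^3 + 6x^2 - 3x + 4:
Signs of coefficients: +, +, -, +
Number of sign changes: 2
Possible positive real roots: 2, 0

For negative roots, examine f(-x) = -x^3 + 6x^2 + 3x + 4:
Signs of coefficients: -, +, +, +
Number of sign changes: 1
Possible negative real roots: 1

Positive roots: 2 or 0; Negative roots: 1


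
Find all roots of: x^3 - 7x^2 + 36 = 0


Let p(x) = x^3 - 7x^2 + 36. By the rational root theorem (leading coefficient 1), any rational root is an integer divisor of 36: try ±1, ±2, ... in turn.
Test x = 1: value = 30 ≠ 0.
Test x = -1: value = 28 ≠ 0.
Test x = 2: value = 16 ≠ 0.
Test x = -2: value = 0 ✓, so (x + 2) is a factor.
Synthetic division by (x + 2): bring down 1; 1(-2) - 7 = -9; (-9)(-2) + 0 = 18; 18(-2) + 36 = 0 → quotient x^2 - 9x + 18, remainder 0.
Solve the quadratic x^2 - 9x + 18 = 0: discriminant = (-9)^2 - 4(1)(18) = 81 - 72 = 9.
sqrt(9) = 3, so x = (9 ± 3)/2: x = 6 or x = 3.
Collecting all roots found:

x = -2, x = 3, x = 6


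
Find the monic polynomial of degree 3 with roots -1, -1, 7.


A monic polynomial with roots -1, -1, 7 is:
p(x) = (x + 1)(x + 1)(x - 7)
After multiplying by (x + 1): x + 1
After multiplying by (x + 1): x^2 + 2x + 1
After multiplying by (x - 7): x^3 - 5x^2 - 13x - 7

x^3 - 5x^2 - 13x - 7


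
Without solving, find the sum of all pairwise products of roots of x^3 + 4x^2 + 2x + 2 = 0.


By Vieta's formulas for x^3 + bx^2 + cx + d = 0:
  r1 + r2 + r3 = -b/a = -4
  r1*r2 + r1*r3 + r2*r3 = c/a = 2
  r1*r2*r3 = -d/a = -2


Sum of pairwise products = 2


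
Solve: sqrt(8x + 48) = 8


Square both sides: 8x + 48 = 8^2 = 64
8x = 64 - 48 = 16
x = 2
Check: sqrt(8*2 + 48) = sqrt(64) = 8 ✓

x = 2


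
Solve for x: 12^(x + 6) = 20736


Express both sides with the same base.
20736 = 12^4
Since the bases match, equate exponents: x + 6 = 4
So x = 4 - (6) = -2

x = -2


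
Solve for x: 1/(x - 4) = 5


Multiply both sides by (x - 4): 1 = 5(x - 4)
Distribute: 1 = 5x - 20
5x = 1 + 20 = 21
x = 21/5

x = 21/5


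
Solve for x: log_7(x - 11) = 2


Convert to exponential form: x - 11 = 7^2 = 49
x = 49 + 11 = 60
Check: log_7(60 - 11) = log_7(49) = log_7(49) = 2 ✓

x = 60


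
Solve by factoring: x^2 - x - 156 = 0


We need two numbers that multiply to -156 and add to -1.
Those numbers are -13 and 12 (since (-13) * 12 = -156 and (-13) + 12 = -1).
So x^2 - x - 156 = (x - 13)(x + 12) = 0
Setting each factor to zero: x = 13 or x = -12

x = -12, x = 13


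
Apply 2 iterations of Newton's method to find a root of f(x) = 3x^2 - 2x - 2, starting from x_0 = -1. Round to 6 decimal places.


Newton's method: x_(n+1) = x_n - f(x_n)/f'(x_n)
f(x) = 3x^2 - 2x - 2
f'(x) = 6x - 2

Iteration 1:
  f(-1.000000) = 3.000000
  f'(-1.000000) = -8.000000
  x_1 = -1.000000 - (3.000000)/(-8.000000) = -0.625000

Iteration 2:
  f(-0.625000) = 0.421875
  f'(-0.625000) = -5.750000
  x_2 = -0.625000 - (0.421875)/(-5.750000) = -0.551630

x_2 = -0.551630


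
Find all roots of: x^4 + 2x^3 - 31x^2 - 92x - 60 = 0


Let p(x) = x^4 + 2x^3 - 31x^2 - 92x - 60. By the rational root theorem (leading coefficient 1), any rational root is an integer divisor of 60: try ±1, ±2, ... in turn.
Test x = 1: value = -180 ≠ 0.
Test x = -1: value = 0 ✓, so (x + 1) is a factor.
Synthetic division by (x + 1): bring down 1; 1(-1) + 2 = 1; 1(-1) - 31 = -32; (-32)(-1) - 92 = -60; (-60)(-1) - 60 = 0 → quotient x^3 + x^2 - 32x - 60, remainder 0.
Continue with the quotient x^3 + x^2 - 32x - 60 (candidates must divide 60; re-test x = -1 first in case it repeats).
Test x = -1: value = -28 ≠ 0.
Test x = 2: value = -112 ≠ 0.
Test x = -2: value = 0 ✓, so (x + 2) is a factor.
Synthetic division by (x + 2): bring down 1; 1(-2) + 1 = -1; (-1)(-2) - 32 = -30; (-30)(-2) - 60 = 0 → quotient x^2 - x - 30, remainder 0.
Solve the quadratic x^2 - x - 30 = 0: discriminant = (-1)^2 - 4(1)(-30) = 1 + 120 = 121.
sqrt(121) = 11, so x = (1 ± 11)/2: x = 6 or x = -5.
Collecting all roots found:

x = -5, x = -2, x = -1, x = 6


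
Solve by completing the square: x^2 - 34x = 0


Start: x^2 - 34x + 0 = 0
Move constant: x^2 - 34x = 0
Half of -34 is -17, squared is 289
Add 289 to both sides: x^2 - 34x + 289 = 289
(x - 17)^2 = 289
x - 17 = ±17
x = 17 + 17 = 34 or x = 17 - 17 = 0

x = 0, x = 34


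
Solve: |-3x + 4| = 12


An absolute value equation |expr| = 12 gives two cases:
Case 1: -3x + 4 = 12
  -3x = 8, so x = -8/3
Case 2: -3x + 4 = -12
  -3x = -16, so x = 16/3

x = -8/3, x = 16/3


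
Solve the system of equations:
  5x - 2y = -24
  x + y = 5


Using Cramer's rule:
Determinant D = (5)(1) - (1)(-2) = 5 + 2 = 7
Dx = (-24)(1) - (5)(-2) = -24 + 10 = -14
Dy = (5)(5) - (1)(-24) = 25 + 24 = 49
x = Dx/D = -14/7 = -2
y = Dy/D = 49/7 = 7

x = -2, y = 7


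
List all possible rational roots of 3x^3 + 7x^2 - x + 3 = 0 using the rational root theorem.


Rational root theorem: possible roots are ±p/q where:
  p divides the constant term (3): p ∈ {1, 3}
  q divides the leading coefficient (3): q ∈ {1, 3}

All possible rational roots: -3, -1, -1/3, 1/3, 1, 3

-3, -1, -1/3, 1/3, 1, 3


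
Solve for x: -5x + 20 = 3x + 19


Starting with: -5x + 20 = 3x + 19
Move all x terms to left: (-5 - 3)x = 19 - 20
Simplify: -8x = -1
Divide both sides by -8: x = 1/8

x = 1/8


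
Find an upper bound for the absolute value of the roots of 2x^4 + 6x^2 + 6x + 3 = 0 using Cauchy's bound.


Cauchy's bound: all roots r satisfy |r| <= 1 + max(|a_i/a_n|) for i = 0,...,n-1
where a_n is the leading coefficient.

Coefficients: [2, 0, 6, 6, 3]
Leading coefficient a_n = 2
Ratios |a_i/a_n|: 0, 3, 3, 3/2
Maximum ratio: 3
Cauchy's bound: |r| <= 1 + 3 = 4

Upper bound = 4


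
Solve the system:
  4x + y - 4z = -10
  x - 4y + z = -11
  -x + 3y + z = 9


Using Cramer's rule. Expand each determinant along the first row.
D  = 4*[(-4)*1 - 1*3] - 1*[1*1 - 1*(-1)] + (-4)*[1*3 - (-4)*(-1)]
  = 4*(-7) - 1*(2) + (-4)*(-1) = -26
Dx = (-10)*[(-4)*1 - 1*3] - 1*[(-11)*1 - 1*9] + (-4)*[(-11)*3 - (-4)*9]
  = (-10)*(-7) - 1*(-20) + (-4)*(3) = 78
Dy = 4*[(-11)*1 - 1*9] - (-10)*[1*1 - 1*(-1)] + (-4)*[1*9 - (-11)*(-1)]
  = 4*(-20) - (-10)*(2) + (-4)*(-2) = -52
Dz = 4*[(-4)*9 - (-11)*3] - 1*[1*9 - (-11)*(-1)] + (-10)*[1*3 - (-4)*(-1)]
  = 4*(-3) - 1*(-2) + (-10)*(-1) = 0
x = Dx/D = 78/-26 = -3, y = Dy/D = -52/-26 = 2, z = Dz/D = 0/-26 = 0
Check eq1: (4)(-3) + (1)(2) + (-4)(0) = -10 = -10 ✓
Check eq2: (1)(-3) + (-4)(2) + (1)(0) = -11 = -11 ✓
Check eq3: (-1)(-3) + (3)(2) + (1)(0) = 9 = 9 ✓

x = -3, y = 2, z = 0


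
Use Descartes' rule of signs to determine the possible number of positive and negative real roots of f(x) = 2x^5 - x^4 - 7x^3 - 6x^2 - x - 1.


Descartes' rule of signs:

For positive roots, count sign changes in f(x) = 2x^5 - x^4 - 7x^3 - 6x^2 - x - 1:
Signs of coefficients: +, -, -, -, -, -
Number of sign changes: 1
Possible positive real roots: 1

For negative roots, examine f(-x) = -2x^5 - x^4 + 7x^3 - 6x^2 + x - 1:
Signs of coefficients: -, -, +, -, +, -
Number of sign changes: 4
Possible negative real roots: 4, 2, 0

Positive roots: 1; Negative roots: 4 or 2 or 0


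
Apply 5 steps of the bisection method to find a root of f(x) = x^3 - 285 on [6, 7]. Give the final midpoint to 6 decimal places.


f(x) = x^3 - 285
f(6) = -69 < 0
f(7) = 58 > 0

Step 1: midpoint = (6.000000 + 7.000000)/2 = 6.500000
  f(6.500000) = -10.375000
  f(mid) < 0, so root is in [6.500000, 7.000000]

Step 2: midpoint = (6.500000 + 7.000000)/2 = 6.750000
  f(6.750000) = 22.546875
  f(mid) > 0, so root is in [6.500000, 6.750000]

Step 3: midpoint = (6.500000 + 6.750000)/2 = 6.625000
  f(6.625000) = 5.775391
  f(mid) > 0, so root is in [6.500000, 6.625000]

Step 4: midpoint = (6.500000 + 6.625000)/2 = 6.562500
  f(6.562500) = -2.376709
  f(mid) < 0, so root is in [6.562500, 6.625000]

Step 5: midpoint = (6.562500 + 6.625000)/2 = 6.593750
  f(6.593750) = 1.680023
  f(mid) > 0, so root is in [6.562500, 6.593750]

midpoint = 6.593750


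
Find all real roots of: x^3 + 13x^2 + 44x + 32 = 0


Let p(x) = x^3 + 13x^2 + 44x + 32. By the rational root theorem (leading coefficient 1), any rational root is an integer divisor of 32: try ±1, ±2, ... in turn.
Test x = 1: value = 90 ≠ 0.
Test x = -1: value = 0 ✓, so (x + 1) is a factor.
Synthetic division by (x + 1): bring down 1; 1(-1) + 13 = 12; 12(-1) + 44 = 32; 32(-1) + 32 = 0 → quotient x^2 + 12x + 32, remainder 0.
Solve the quadratic x^2 + 12x + 32 = 0: discriminant = 12^2 - 4(1)(32) = 144 - 128 = 16.
sqrt(16) = 4, so x = (-12 ± 4)/2: x = -4 or x = -8.

x = -8, x = -4, x = -1


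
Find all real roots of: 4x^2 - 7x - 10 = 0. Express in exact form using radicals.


Using the quadratic formula: x = (-b ± sqrt(b^2 - 4ac)) / (2a)
Here a = 4, b = -7, c = -10
Discriminant = b^2 - 4ac = (-7)^2 - 4(4)(-10) = 49 + 160 = 209
Since discriminant = 209 > 0, there are two real roots.
x = (7 ± sqrt(209)) / 8
Numerically: x ≈ 2.6821 or x ≈ -0.9321

x = (7 + sqrt(209)) / 8 or x = (7 - sqrt(209)) / 8


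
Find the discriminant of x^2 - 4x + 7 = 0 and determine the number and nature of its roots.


For ax^2 + bx + c = 0, discriminant D = b^2 - 4ac
Here a = 1, b = -4, c = 7
D = (-4)^2 - 4(1)(7) = 16 - 28 = -12

D = -12 < 0
The equation has no real roots (2 complex conjugate roots).

Discriminant = -12, no real roots (2 complex conjugate roots)


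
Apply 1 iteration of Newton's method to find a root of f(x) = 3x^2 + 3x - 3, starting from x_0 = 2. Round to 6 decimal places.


Newton's method: x_(n+1) = x_n - f(x_n)/f'(x_n)
f(x) = 3x^2 + 3x - 3
f'(x) = 6x + 3

Iteration 1:
  f(2.000000) = 15.000000
  f'(2.000000) = 15.000000
  x_1 = 2.000000 - (15.000000)/(15.000000) = 1.000000

x_1 = 1.000000


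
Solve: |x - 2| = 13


An absolute value equation |expr| = 13 gives two cases:
Case 1: x - 2 = 13
  x = 15, so x = 15
Case 2: x - 2 = -13
  x = -11, so x = -11

x = -11, x = 15


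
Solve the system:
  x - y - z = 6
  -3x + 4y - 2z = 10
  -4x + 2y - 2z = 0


Using Cramer's rule. Expand each determinant along the first row.
D  = 1*[4*(-2) - (-2)*2] - (-1)*[(-3)*(-2) - (-2)*(-4)] + (-1)*[(-3)*2 - 4*(-4)]
  = 1*(-4) - (-1)*(-2) + (-1)*(10) = -16
Dx = 6*[4*(-2) - (-2)*2] - (-1)*[10*(-2) - (-2)*0] + (-1)*[10*2 - 4*0]
  = 6*(-4) - (-1)*(-20) + (-1)*(20) = -64
Dy = 1*[10*(-2) - (-2)*0] - 6*[(-3)*(-2) - (-2)*(-4)] + (-1)*[(-3)*0 - 10*(-4)]
  = 1*(-20) - 6*(-2) + (-1)*(40) = -48
Dz = 1*[4*0 - 10*2] - (-1)*[(-3)*0 - 10*(-4)] + 6*[(-3)*2 - 4*(-4)]
  = 1*(-20) - (-1)*(40) + 6*(10) = 80
x = Dx/D = -64/-16 = 4, y = Dy/D = -48/-16 = 3, z = Dz/D = 80/-16 = -5
Check eq1: (1)(4) + (-1)(3) + (-1)(-5) = 6 = 6 ✓
Check eq2: (-3)(4) + (4)(3) + (-2)(-5) = 10 = 10 ✓
Check eq3: (-4)(4) + (2)(3) + (-2)(-5) = 0 = 0 ✓

x = 4, y = 3, z = -5


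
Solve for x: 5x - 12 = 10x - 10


Starting with: 5x - 12 = 10x - 10
Move all x terms to left: (5 - 10)x = -10 + 12
Simplify: -5x = 2
Divide both sides by -5: x = -2/5

x = -2/5


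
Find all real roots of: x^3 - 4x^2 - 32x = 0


The constant term is 0, so x = 0 is a root. Factor out x:
  x(x^2 - 4x - 32) = 0
Solve the quadratic x^2 - 4x - 32 = 0: discriminant = (-4)^2 - 4(1)(-32) = 16 + 128 = 144.
sqrt(144) = 12, so x = (4 ± 12)/2: x = 8 or x = -4.

x = -4, x = 0, x = 8


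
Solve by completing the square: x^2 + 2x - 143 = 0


Start: x^2 + 2x - 143 = 0
Move constant: x^2 + 2x = 143
Half of 2 is 1, squared is 1
Add 1 to both sides: x^2 + 2x + 1 = 144
(x + 1)^2 = 144
x + 1 = ±12
x = -1 + 12 = 11 or x = -1 - 12 = -13

x = -13, x = 11


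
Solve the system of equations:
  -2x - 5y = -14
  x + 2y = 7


Using Cramer's rule:
Determinant D = (-2)(2) - (1)(-5) = -4 + 5 = 1
Dx = (-14)(2) - (7)(-5) = -28 + 35 = 7
Dy = (-2)(7) - (1)(-14) = -14 + 14 = 0
x = Dx/D = 7/1 = 7
y = Dy/D = 0/1 = 0

x = 7, y = 0


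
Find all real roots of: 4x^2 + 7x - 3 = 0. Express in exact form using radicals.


Using the quadratic formula: x = (-b ± sqrt(b^2 - 4ac)) / (2a)
Here a = 4, b = 7, c = -3
Discriminant = b^2 - 4ac = 7^2 - 4(4)(-3) = 49 + 48 = 97
Since discriminant = 97 > 0, there are two real roots.
x = (-7 ± sqrt(97)) / 8
Numerically: x ≈ 0.3561 or x ≈ -2.1061

x = (-7 + sqrt(97)) / 8 or x = (-7 - sqrt(97)) / 8


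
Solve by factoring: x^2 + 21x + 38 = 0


We need two numbers that multiply to 38 and add to 21.
Those numbers are 19 and 2 (since 19 * 2 = 38 and 19 + 2 = 21).
So x^2 + 21x + 38 = (x + 19)(x + 2) = 0
Setting each factor to zero: x = -19 or x = -2

x = -19, x = -2


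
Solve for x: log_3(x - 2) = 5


Convert to exponential form: x - 2 = 3^5 = 243
x = 243 + 2 = 245
Check: log_3(245 - 2) = log_3(243) = log_3(243) = 5 ✓

x = 245


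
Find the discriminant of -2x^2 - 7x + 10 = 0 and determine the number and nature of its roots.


For ax^2 + bx + c = 0, discriminant D = b^2 - 4ac
Here a = -2, b = -7, c = 10
D = (-7)^2 - 4(-2)(10) = 49 + 80 = 129

D = 129 > 0 but not a perfect square
The equation has 2 distinct real irrational roots.

Discriminant = 129, 2 distinct real irrational roots


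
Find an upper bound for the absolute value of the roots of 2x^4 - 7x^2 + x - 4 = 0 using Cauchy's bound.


Cauchy's bound: all roots r satisfy |r| <= 1 + max(|a_i/a_n|) for i = 0,...,n-1
where a_n is the leading coefficient.

Coefficients: [2, 0, -7, 1, -4]
Leading coefficient a_n = 2
Ratios |a_i/a_n|: 0, 7/2, 1/2, 2
Maximum ratio: 7/2
Cauchy's bound: |r| <= 1 + 7/2 = 9/2

Upper bound = 9/2


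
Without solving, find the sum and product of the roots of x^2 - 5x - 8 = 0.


By Vieta's formulas for ax^2 + bx + c = 0:
  Sum of roots = -b/a
  Product of roots = c/a

Here a = 1, b = -5, c = -8
Sum = -(-5)/1 = 5
Product = -8/1 = -8

Sum = 5, Product = -8


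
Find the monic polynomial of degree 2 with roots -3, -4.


A monic polynomial with roots -3, -4 is:
p(x) = (x + 3)(x + 4)
After multiplying by (x + 3): x + 3
After multiplying by (x + 4): x^2 + 7x + 12

x^2 + 7x + 12


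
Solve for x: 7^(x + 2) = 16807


Express both sides with the same base.
16807 = 7^5
Since the bases match, equate exponents: x + 2 = 5
So x = 5 - (2) = 3

x = 3


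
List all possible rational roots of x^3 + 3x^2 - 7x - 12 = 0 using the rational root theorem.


Rational root theorem: possible roots are ±p/q where:
  p divides the constant term (-12): p ∈ {1, 2, 3, 4, 6, 12}
  q divides the leading coefficient (1): q ∈ {1}

All possible rational roots: -12, -6, -4, -3, -2, -1, 1, 2, 3, 4, 6, 12

-12, -6, -4, -3, -2, -1, 1, 2, 3, 4, 6, 12


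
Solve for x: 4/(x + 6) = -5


Multiply both sides by (x + 6): 4 = -5(x + 6)
Distribute: 4 = -5x - 30
-5x = 4 + 30 = 34
x = -34/5

x = -34/5


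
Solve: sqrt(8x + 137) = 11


Square both sides: 8x + 137 = 11^2 = 121
8x = 121 - 137 = -16
x = -2
Check: sqrt(8*(-2) + 137) = sqrt(121) = 11 ✓

x = -2


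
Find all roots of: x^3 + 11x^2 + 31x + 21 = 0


Let p(x) = x^3 + 11x^2 + 31x + 21. By the rational root theorem (leading coefficient 1), any rational root is an integer divisor of 21: try ±1, ±2, ... in turn.
Test x = 1: value = 64 ≠ 0.
Test x = -1: value = 0 ✓, so (x + 1) is a factor.
Synthetic division by (x + 1): bring down 1; 1(-1) + 11 = 10; 10(-1) + 31 = 21; 21(-1) + 21 = 0 → quotient x^2 + 10x + 21, remainder 0.
Solve the quadratic x^2 + 10x + 21 = 0: discriminant = 10^2 - 4(1)(21) = 100 - 84 = 16.
sqrt(16) = 4, so x = (-10 ± 4)/2: x = -3 or x = -7.
Collecting all roots found:

x = -7, x = -3, x = -1


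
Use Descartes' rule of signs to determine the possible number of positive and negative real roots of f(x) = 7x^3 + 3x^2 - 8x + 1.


Descartes' rule of signs:

For positive roots, count sign changes in f(x) = 7x^3 + 3x^2 - 8x + 1:
Signs of coefficients: +, +, -, +
Number of sign changes: 2
Possible positive real roots: 2, 0

For negative roots, examine f(-x) = -7x^3 + 3x^2 + 8x + 1:
Signs of coefficients: -, +, +, +
Number of sign changes: 1
Possible negative real roots: 1

Positive roots: 2 or 0; Negative roots: 1


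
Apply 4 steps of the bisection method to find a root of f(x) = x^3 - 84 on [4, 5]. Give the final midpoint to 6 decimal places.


f(x) = x^3 - 84
f(4) = -20 < 0
f(5) = 41 > 0

Step 1: midpoint = (4.000000 + 5.000000)/2 = 4.500000
  f(4.500000) = 7.125000
  f(mid) > 0, so root is in [4.000000, 4.500000]

Step 2: midpoint = (4.000000 + 4.500000)/2 = 4.250000
  f(4.250000) = -7.234375
  f(mid) < 0, so root is in [4.250000, 4.500000]

Step 3: midpoint = (4.250000 + 4.500000)/2 = 4.375000
  f(4.375000) = -0.259766
  f(mid) < 0, so root is in [4.375000, 4.500000]

Step 4: midpoint = (4.375000 + 4.500000)/2 = 4.437500
  f(4.437500) = 3.380615
  f(mid) > 0, so root is in [4.375000, 4.437500]

midpoint = 4.437500


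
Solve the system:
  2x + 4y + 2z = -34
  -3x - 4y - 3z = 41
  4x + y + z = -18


Using Cramer's rule. Expand each determinant along the first row.
D  = 2*[(-4)*1 - (-3)*1] - 4*[(-3)*1 - (-3)*4] + 2*[(-3)*1 - (-4)*4]
  = 2*(-1) - 4*(9) + 2*(13) = -12
Dx = (-34)*[(-4)*1 - (-3)*1] - 4*[41*1 - (-3)*(-18)] + 2*[41*1 - (-4)*(-18)]
  = (-34)*(-1) - 4*(-13) + 2*(-31) = 24
Dy = 2*[41*1 - (-3)*(-18)] - (-34)*[(-3)*1 - (-3)*4] + 2*[(-3)*(-18) - 41*4]
  = 2*(-13) - (-34)*(9) + 2*(-110) = 60
Dz = 2*[(-4)*(-18) - 41*1] - 4*[(-3)*(-18) - 41*4] + (-34)*[(-3)*1 - (-4)*4]
  = 2*(31) - 4*(-110) + (-34)*(13) = 60
x = Dx/D = 24/-12 = -2, y = Dy/D = 60/-12 = -5, z = Dz/D = 60/-12 = -5
Check eq1: (2)(-2) + (4)(-5) + (2)(-5) = -34 = -34 ✓
Check eq2: (-3)(-2) + (-4)(-5) + (-3)(-5) = 41 = 41 ✓
Check eq3: (4)(-2) + (1)(-5) + (1)(-5) = -18 = -18 ✓

x = -2, y = -5, z = -5


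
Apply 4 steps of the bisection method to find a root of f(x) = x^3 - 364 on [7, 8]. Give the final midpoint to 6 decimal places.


f(x) = x^3 - 364
f(7) = -21 < 0
f(8) = 148 > 0

Step 1: midpoint = (7.000000 + 8.000000)/2 = 7.500000
  f(7.500000) = 57.875000
  f(mid) > 0, so root is in [7.000000, 7.500000]

Step 2: midpoint = (7.000000 + 7.500000)/2 = 7.250000
  f(7.250000) = 17.078125
  f(mid) > 0, so root is in [7.000000, 7.250000]

Step 3: midpoint = (7.000000 + 7.250000)/2 = 7.125000
  f(7.125000) = -2.294922
  f(mid) < 0, so root is in [7.125000, 7.250000]

Step 4: midpoint = (7.125000 + 7.250000)/2 = 7.187500
  f(7.187500) = 7.307373
  f(mid) > 0, so root is in [7.125000, 7.187500]

midpoint = 7.187500


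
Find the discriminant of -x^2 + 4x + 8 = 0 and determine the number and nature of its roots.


For ax^2 + bx + c = 0, discriminant D = b^2 - 4ac
Here a = -1, b = 4, c = 8
D = (4)^2 - 4(-1)(8) = 16 + 32 = 48

D = 48 > 0 but not a perfect square
The equation has 2 distinct real irrational roots.

Discriminant = 48, 2 distinct real irrational roots


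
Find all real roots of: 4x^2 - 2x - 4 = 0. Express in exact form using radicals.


Using the quadratic formula: x = (-b ± sqrt(b^2 - 4ac)) / (2a)
Here a = 4, b = -2, c = -4
Discriminant = b^2 - 4ac = (-2)^2 - 4(4)(-4) = 4 + 64 = 68
Since discriminant = 68 > 0, there are two real roots.
x = (2 ± 2*sqrt(17)) / 8
Simplifying: x = (1 ± sqrt(17)) / 4
Numerically: x ≈ 1.2808 or x ≈ -0.7808

x = (1 + sqrt(17)) / 4 or x = (1 - sqrt(17)) / 4


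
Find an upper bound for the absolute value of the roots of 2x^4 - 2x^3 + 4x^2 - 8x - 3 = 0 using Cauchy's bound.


Cauchy's bound: all roots r satisfy |r| <= 1 + max(|a_i/a_n|) for i = 0,...,n-1
where a_n is the leading coefficient.

Coefficients: [2, -2, 4, -8, -3]
Leading coefficient a_n = 2
Ratios |a_i/a_n|: 1, 2, 4, 3/2
Maximum ratio: 4
Cauchy's bound: |r| <= 1 + 4 = 5

Upper bound = 5


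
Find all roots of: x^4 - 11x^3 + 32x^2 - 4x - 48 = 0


Let p(x) = x^4 - 11x^3 + 32x^2 - 4x - 48. By the rational root theorem (leading coefficient 1), any rational root is an integer divisor of 48: try ±1, ±2, ... in turn.
Test x = 1: value = -30 ≠ 0.
Test x = -1: value = 0 ✓, so (x + 1) is a factor.
Synthetic division by (x + 1): bring down 1; 1(-1) - 11 = -12; (-12)(-1) + 32 = 44; 44(-1) - 4 = -48; (-48)(-1) - 48 = 0 → quotient x^3 - 12x^2 + 44x - 48, remainder 0.
Continue with the quotient x^3 - 12x^2 + 44x - 48 (candidates must divide 48; re-test x = -1 first in case it repeats).
Test x = -1: value = -105 ≠ 0.
Test x = 2: value = 0 ✓, so (x - 2) is a factor.
Synthetic division by (x - 2): bring down 1; 1(2) - 12 = -10; (-10)(2) + 44 = 24; 24(2) - 48 = 0 → quotient x^2 - 10x + 24, remainder 0.
Solve the quadratic x^2 - 10x + 24 = 0: discriminant = (-10)^2 - 4(1)(24) = 100 - 96 = 4.
sqrt(4) = 2, so x = (10 ± 2)/2: x = 6 or x = 4.
Collecting all roots found:

x = -1, x = 2, x = 4, x = 6


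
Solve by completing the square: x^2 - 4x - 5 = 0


Start: x^2 - 4x - 5 = 0
Move constant: x^2 - 4x = 5
Half of -4 is -2, squared is 4
Add 4 to both sides: x^2 - 4x + 4 = 9
(x - 2)^2 = 9
x - 2 = ±3
x = 2 + 3 = 5 or x = 2 - 3 = -1

x = -1, x = 5


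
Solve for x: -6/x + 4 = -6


Subtract 4 from both sides: -6/x = -10
Multiply both sides by x: -6 = -10 * x
Divide by -10: x = 3/5

x = 3/5


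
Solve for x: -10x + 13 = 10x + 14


Starting with: -10x + 13 = 10x + 14
Move all x terms to left: (-10 - 10)x = 14 - 13
Simplify: -20x = 1
Divide both sides by -20: x = -1/20

x = -1/20


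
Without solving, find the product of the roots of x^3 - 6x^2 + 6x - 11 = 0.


By Vieta's formulas for x^3 + bx^2 + cx + d = 0:
  r1 + r2 + r3 = -b/a = 6
  r1*r2 + r1*r3 + r2*r3 = c/a = 6
  r1*r2*r3 = -d/a = 11


Product = 11


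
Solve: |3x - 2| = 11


An absolute value equation |expr| = 11 gives two cases:
Case 1: 3x - 2 = 11
  3x = 13, so x = 13/3
Case 2: 3x - 2 = -11
  3x = -9, so x = -3

x = -3, x = 13/3


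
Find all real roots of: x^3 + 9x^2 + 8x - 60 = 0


Let p(x) = x^3 + 9x^2 + 8x - 60. By the rational root theorem (leading coefficient 1), any rational root is an integer divisor of 60: try ±1, ±2, ... in turn.
Test x = 1: value = -42 ≠ 0.
Test x = -1: value = -60 ≠ 0.
Test x = 2: value = 0 ✓, so (x - 2) is a factor.
Synthetic division by (x - 2): bring down 1; 1(2) + 9 = 11; 11(2) + 8 = 30; 30(2) - 60 = 0 → quotient x^2 + 11x + 30, remainder 0.
Solve the quadratic x^2 + 11x + 30 = 0: discriminant = 11^2 - 4(1)(30) = 121 - 120 = 1.
sqrt(1) = 1, so x = (-11 ± 1)/2: x = -5 or x = -6.

x = -6, x = -5, x = 2


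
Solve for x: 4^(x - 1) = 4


Express both sides with the same base.
4 = 4^1
Since the bases match, equate exponents: x - 1 = 1
So x = 1 - (-1) = 2

x = 2


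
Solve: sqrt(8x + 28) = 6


Square both sides: 8x + 28 = 6^2 = 36
8x = 36 - 28 = 8
x = 1
Check: sqrt(8*1 + 28) = sqrt(36) = 6 ✓

x = 1


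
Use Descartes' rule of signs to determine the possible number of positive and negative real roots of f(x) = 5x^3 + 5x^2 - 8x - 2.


Descartes' rule of signs:

For positive roots, count sign changes in f(x) = 5x^3 + 5x^2 - 8x - 2:
Signs of coefficients: +, +, -, -
Number of sign changes: 1
Possible positive real roots: 1

For negative roots, examine f(-x) = -5x^3 + 5x^2 + 8x - 2:
Signs of coefficients: -, +, +, -
Number of sign changes: 2
Possible negative real roots: 2, 0

Positive roots: 1; Negative roots: 2 or 0


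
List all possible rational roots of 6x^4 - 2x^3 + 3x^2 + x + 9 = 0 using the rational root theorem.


Rational root theorem: possible roots are ±p/q where:
  p divides the constant term (9): p ∈ {1, 3, 9}
  q divides the leading coefficient (6): q ∈ {1, 2, 3, 6}

All possible rational roots: -9, -9/2, -3, -3/2, -1, -1/2, -1/3, -1/6, 1/6, 1/3, 1/2, 1, 3/2, 3, 9/2, 9

-9, -9/2, -3, -3/2, -1, -1/2, -1/3, -1/6, 1/6, 1/3, 1/2, 1, 3/2, 3, 9/2, 9


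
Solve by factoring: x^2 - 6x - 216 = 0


We need two numbers that multiply to -216 and add to -6.
Those numbers are -18 and 12 (since (-18) * 12 = -216 and (-18) + 12 = -6).
So x^2 - 6x - 216 = (x - 18)(x + 12) = 0
Setting each factor to zero: x = 18 or x = -12

x = -12, x = 18


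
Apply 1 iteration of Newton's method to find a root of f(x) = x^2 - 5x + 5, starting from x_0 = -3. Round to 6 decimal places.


Newton's method: x_(n+1) = x_n - f(x_n)/f'(x_n)
f(x) = x^2 - 5x + 5
f'(x) = 2x - 5

Iteration 1:
  f(-3.000000) = 29.000000
  f'(-3.000000) = -11.000000
  x_1 = -3.000000 - (29.000000)/(-11.000000) = -0.363636

x_1 = -0.363636


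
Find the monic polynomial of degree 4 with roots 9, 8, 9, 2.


A monic polynomial with roots 9, 8, 9, 2 is:
p(x) = (x - 9)(x - 8)(x - 9)(x - 2)
After multiplying by (x - 9): x - 9
After multiplying by (x - 8): x^2 - 17x + 72
After multiplying by (x - 9): x^3 - 26x^2 + 225x - 648
After multiplying by (x - 2): x^4 - 28x^3 + 277x^2 - 1098x + 1296

x^4 - 28x^3 + 277x^2 - 1098x + 1296


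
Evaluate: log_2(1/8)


We need the exponent such that 2^? = 1/8
2^(-3) = 1/2^3 = 1/8
Therefore log_2(1/8) = -3

-3


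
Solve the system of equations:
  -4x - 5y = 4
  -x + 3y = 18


Using Cramer's rule:
Determinant D = (-4)(3) - (-1)(-5) = -12 - 5 = -17
Dx = (4)(3) - (18)(-5) = 12 + 90 = 102
Dy = (-4)(18) - (-1)(4) = -72 + 4 = -68
x = Dx/D = 102/-17 = -6
y = Dy/D = -68/-17 = 4

x = -6, y = 4


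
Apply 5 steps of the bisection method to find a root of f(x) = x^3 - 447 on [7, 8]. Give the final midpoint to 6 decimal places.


f(x) = x^3 - 447
f(7) = -104 < 0
f(8) = 65 > 0

Step 1: midpoint = (7.000000 + 8.000000)/2 = 7.500000
  f(7.500000) = -25.125000
  f(mid) < 0, so root is in [7.500000, 8.000000]

Step 2: midpoint = (7.500000 + 8.000000)/2 = 7.750000
  f(7.750000) = 18.484375
  f(mid) > 0, so root is in [7.500000, 7.750000]

Step 3: midpoint = (7.500000 + 7.750000)/2 = 7.625000
  f(7.625000) = -3.677734
  f(mid) < 0, so root is in [7.625000, 7.750000]

Step 4: midpoint = (7.625000 + 7.750000)/2 = 7.687500
  f(7.687500) = 7.313232
  f(mid) > 0, so root is in [7.625000, 7.687500]

Step 5: midpoint = (7.625000 + 7.687500)/2 = 7.656250
  f(7.656250) = 1.795319
  f(mid) > 0, so root is in [7.625000, 7.656250]

midpoint = 7.656250


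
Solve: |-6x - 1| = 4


An absolute value equation |expr| = 4 gives two cases:
Case 1: -6x - 1 = 4
  -6x = 5, so x = -5/6
Case 2: -6x - 1 = -4
  -6x = -3, so x = 1/2

x = -5/6, x = 1/2


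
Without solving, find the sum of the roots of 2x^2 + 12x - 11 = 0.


By Vieta's formulas for ax^2 + bx + c = 0:
  Sum of roots = -b/a
  Product of roots = c/a

Here a = 2, b = 12, c = -11
Sum = -(12)/2 = -6
Product = -11/2 = -11/2

Sum = -6


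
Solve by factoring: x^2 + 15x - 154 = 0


We need two numbers that multiply to -154 and add to 15.
Those numbers are 22 and -7 (since 22 * (-7) = -154 and 22 + (-7) = 15).
So x^2 + 15x - 154 = (x + 22)(x - 7) = 0
Setting each factor to zero: x = -22 or x = 7

x = -22, x = 7


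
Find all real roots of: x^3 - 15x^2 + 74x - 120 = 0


Let p(x) = x^3 - 15x^2 + 74x - 120. By the rational root theorem (leading coefficient 1), any rational root is an integer divisor of 120: try ±1, ±2, ... in turn.
Test x = 1: value = -60 ≠ 0.
Test x = -1: value = -210 ≠ 0.
Test x = 2: value = -24 ≠ 0.
Test x = -2: value = -336 ≠ 0.
Test x = 3: value = -6 ≠ 0.
Test x = -3: value = -504 ≠ 0.
Test x = 4: value = 0 ✓, so (x - 4) is a factor.
Synthetic division by (x - 4): bring down 1; 1(4) - 15 = -11; (-11)(4) + 74 = 30; 30(4) - 120 = 0 → quotient x^2 - 11x + 30, remainder 0.
Solve the quadratic x^2 - 11x + 30 = 0: discriminant = (-11)^2 - 4(1)(30) = 121 - 120 = 1.
sqrt(1) = 1, so x = (11 ± 1)/2: x = 6 or x = 5.

x = 4, x = 5, x = 6


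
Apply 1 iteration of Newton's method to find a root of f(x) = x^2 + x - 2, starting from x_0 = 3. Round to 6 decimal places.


Newton's method: x_(n+1) = x_n - f(x_n)/f'(x_n)
f(x) = x^2 + x - 2
f'(x) = 2x + 1

Iteration 1:
  f(3.000000) = 10.000000
  f'(3.000000) = 7.000000
  x_1 = 3.000000 - (10.000000)/(7.000000) = 1.571429

x_1 = 1.571429


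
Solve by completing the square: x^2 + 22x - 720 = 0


Start: x^2 + 22x - 720 = 0
Move constant: x^2 + 22x = 720
Half of 22 is 11, squared is 121
Add 121 to both sides: x^2 + 22x + 121 = 841
(x + 11)^2 = 841
x + 11 = ±29
x = -11 + 29 = 18 or x = -11 - 29 = -40

x = -40, x = 18


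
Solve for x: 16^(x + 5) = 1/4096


Express both sides with the same base.
1/4096 = 16^(-3)
Since the bases match, equate exponents: x + 5 = -3
So x = -3 - (5) = -8

x = -8


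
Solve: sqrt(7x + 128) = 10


Square both sides: 7x + 128 = 10^2 = 100
7x = 100 - 128 = -28
x = -4
Check: sqrt(7*(-4) + 128) = sqrt(100) = 10 ✓

x = -4


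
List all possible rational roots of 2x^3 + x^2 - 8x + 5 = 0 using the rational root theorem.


Rational root theorem: possible roots are ±p/q where:
  p divides the constant term (5): p ∈ {1, 5}
  q divides the leading coefficient (2): q ∈ {1, 2}

All possible rational roots: -5, -5/2, -1, -1/2, 1/2, 1, 5/2, 5

-5, -5/2, -1, -1/2, 1/2, 1, 5/2, 5


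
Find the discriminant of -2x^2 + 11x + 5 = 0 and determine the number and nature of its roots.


For ax^2 + bx + c = 0, discriminant D = b^2 - 4ac
Here a = -2, b = 11, c = 5
D = (11)^2 - 4(-2)(5) = 121 + 40 = 161

D = 161 > 0 but not a perfect square
The equation has 2 distinct real irrational roots.

Discriminant = 161, 2 distinct real irrational roots


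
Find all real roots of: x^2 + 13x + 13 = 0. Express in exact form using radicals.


Using the quadratic formula: x = (-b ± sqrt(b^2 - 4ac)) / (2a)
Here a = 1, b = 13, c = 13
Discriminant = b^2 - 4ac = 13^2 - 4(1)(13) = 169 - 52 = 117
Since discriminant = 117 > 0, there are two real roots.
x = (-13 ± 3*sqrt(13)) / 2
Numerically: x ≈ -1.0917 or x ≈ -11.9083

x = (-13 + 3*sqrt(13)) / 2 or x = (-13 - 3*sqrt(13)) / 2


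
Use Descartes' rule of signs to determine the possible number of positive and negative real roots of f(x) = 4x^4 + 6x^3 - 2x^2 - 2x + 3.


Descartes' rule of signs:

For positive roots, count sign changes in f(x) = 4x^4 + 6x^3 - 2x^2 - 2x + 3:
Signs of coefficients: +, +, -, -, +
Number of sign changes: 2
Possible positive real roots: 2, 0

For negative roots, examine f(-x) = 4x^4 - 6x^3 - 2x^2 + 2x + 3:
Signs of coefficients: +, -, -, +, +
Number of sign changes: 2
Possible negative real roots: 2, 0

Positive roots: 2 or 0; Negative roots: 2 or 0


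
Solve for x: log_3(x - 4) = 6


Convert to exponential form: x - 4 = 3^6 = 729
x = 729 + 4 = 733
Check: log_3(733 - 4) = log_3(729) = log_3(729) = 6 ✓

x = 733


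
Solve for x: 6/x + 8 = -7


Subtract 8 from both sides: 6/x = -15
Multiply both sides by x: 6 = -15 * x
Divide by -15: x = -2/5

x = -2/5


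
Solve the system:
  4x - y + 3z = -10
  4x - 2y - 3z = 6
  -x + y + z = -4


Using Cramer's rule. Expand each determinant along the first row.
D  = 4*[(-2)*1 - (-3)*1] - (-1)*[4*1 - (-3)*(-1)] + 3*[4*1 - (-2)*(-1)]
  = 4*(1) - (-1)*(1) + 3*(2) = 11
Dx = (-10)*[(-2)*1 - (-3)*1] - (-1)*[6*1 - (-3)*(-4)] + 3*[6*1 - (-2)*(-4)]
  = (-10)*(1) - (-1)*(-6) + 3*(-2) = -22
Dy = 4*[6*1 - (-3)*(-4)] - (-10)*[4*1 - (-3)*(-1)] + 3*[4*(-4) - 6*(-1)]
  = 4*(-6) - (-10)*(1) + 3*(-10) = -44
Dz = 4*[(-2)*(-4) - 6*1] - (-1)*[4*(-4) - 6*(-1)] + (-10)*[4*1 - (-2)*(-1)]
  = 4*(2) - (-1)*(-10) + (-10)*(2) = -22
x = Dx/D = -22/11 = -2, y = Dy/D = -44/11 = -4, z = Dz/D = -22/11 = -2
Check eq1: (4)(-2) + (-1)(-4) + (3)(-2) = -10 = -10 ✓
Check eq2: (4)(-2) + (-2)(-4) + (-3)(-2) = 6 = 6 ✓
Check eq3: (-1)(-2) + (1)(-4) + (1)(-2) = -4 = -4 ✓

x = -2, y = -4, z = -2


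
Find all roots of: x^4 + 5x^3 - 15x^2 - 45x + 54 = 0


Let p(x) = x^4 + 5x^3 - 15x^2 - 45x + 54. By the rational root theorem (leading coefficient 1), any rational root is an integer divisor of 54: try ±1, ±2, ... in turn.
Test x = 1: value = 0 ✓, so (x - 1) is a factor.
Synthetic division by (x - 1): bring down 1; 1(1) + 5 = 6; 6(1) - 15 = -9; (-9)(1) - 45 = -54; (-54)(1) + 54 = 0 → quotient x^3 + 6x^2 - 9x - 54, remainder 0.
Continue with the quotient x^3 + 6x^2 - 9x - 54 (candidates must divide 54; re-test x = 1 first in case it repeats).
Test x = 1: value = -56 ≠ 0.
Test x = -1: value = -40 ≠ 0.
Test x = 2: value = -40 ≠ 0.
Test x = -2: value = -20 ≠ 0.
Test x = 3: value = 0 ✓, so (x - 3) is a factor.
Synthetic division by (x - 3): bring down 1; 1(3) + 6 = 9; 9(3) - 9 = 18; 18(3) - 54 = 0 → quotient x^2 + 9x + 18, remainder 0.
Solve the quadratic x^2 + 9x + 18 = 0: discriminant = 9^2 - 4(1)(18) = 81 - 72 = 9.
sqrt(9) = 3, so x = (-9 ± 3)/2: x = -3 or x = -6.
Collecting all roots found:

x = -6, x = -3, x = 1, x = 3


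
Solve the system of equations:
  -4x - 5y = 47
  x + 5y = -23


Using Cramer's rule:
Determinant D = (-4)(5) - (1)(-5) = -20 + 5 = -15
Dx = (47)(5) - (-23)(-5) = 235 - 115 = 120
Dy = (-4)(-23) - (1)(47) = 92 - 47 = 45
x = Dx/D = 120/-15 = -8
y = Dy/D = 45/-15 = -3

x = -8, y = -3


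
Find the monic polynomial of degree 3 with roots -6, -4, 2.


A monic polynomial with roots -6, -4, 2 is:
p(x) = (x + 6)(x + 4)(x - 2)
After multiplying by (x + 6): x + 6
After multiplying by (x + 4): x^2 + 10x + 24
After multiplying by (x - 2): x^3 + 8x^2 + 4x - 48

x^3 + 8x^2 + 4x - 48


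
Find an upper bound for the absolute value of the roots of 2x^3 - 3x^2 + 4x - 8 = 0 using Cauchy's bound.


Cauchy's bound: all roots r satisfy |r| <= 1 + max(|a_i/a_n|) for i = 0,...,n-1
where a_n is the leading coefficient.

Coefficients: [2, -3, 4, -8]
Leading coefficient a_n = 2
Ratios |a_i/a_n|: 3/2, 2, 4
Maximum ratio: 4
Cauchy's bound: |r| <= 1 + 4 = 5

Upper bound = 5
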